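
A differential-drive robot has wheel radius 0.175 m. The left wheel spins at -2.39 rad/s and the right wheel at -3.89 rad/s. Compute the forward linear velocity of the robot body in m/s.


v = r*(wR + wL)/2 = 0.175*(-3.89 + -2.39)/2 = -0.5495

-0.5495 m/s


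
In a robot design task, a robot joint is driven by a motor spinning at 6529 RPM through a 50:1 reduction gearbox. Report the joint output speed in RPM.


omega_joint = omega_motor / N = 6529 / 50 = 130.5800

130.5800 RPM


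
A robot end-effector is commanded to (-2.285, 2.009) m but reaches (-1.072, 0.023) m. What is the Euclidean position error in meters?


dx = -1.072 - (-2.285) = 1.2130, dy = 0.023 - (2.009) = -1.9860
err = sqrt(1.471369 + 3.944196) = 2.3271

2.3271 m


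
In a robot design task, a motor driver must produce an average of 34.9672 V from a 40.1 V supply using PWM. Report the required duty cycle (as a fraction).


D = V_avg/V_supply = 34.9672/40.1 = 0.8720

0.8720


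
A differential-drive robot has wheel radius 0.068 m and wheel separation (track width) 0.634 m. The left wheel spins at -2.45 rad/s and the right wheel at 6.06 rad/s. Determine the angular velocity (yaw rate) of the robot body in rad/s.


omega = r*(wR - wL)/L = 0.068*(6.06 - (-2.45))/0.634 = 0.9127

0.9127 rad/s


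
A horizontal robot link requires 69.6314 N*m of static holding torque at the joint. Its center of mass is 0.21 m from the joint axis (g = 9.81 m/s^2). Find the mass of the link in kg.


m = tau / (g*L) = 69.6314 / (9.81 * 0.21) = 33.8000

33.8000 kg


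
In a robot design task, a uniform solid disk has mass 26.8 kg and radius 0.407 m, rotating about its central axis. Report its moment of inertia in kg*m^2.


I = (1/2)*m*R^2 = 0.5*26.8*0.407^2 = 2.2197

2.2197 kg*m^2


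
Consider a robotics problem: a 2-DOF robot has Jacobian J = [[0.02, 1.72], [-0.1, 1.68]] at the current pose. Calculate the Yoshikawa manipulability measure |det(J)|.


det(J) = 0.02*1.68 - (1.72)*(-0.1) = 0.2056
|det(J)| = 0.2056

0.2056


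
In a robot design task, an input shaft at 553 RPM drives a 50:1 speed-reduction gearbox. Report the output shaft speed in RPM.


omega_out = omega_in / N = 553 / 50 = 11.0600

11.0600 RPM


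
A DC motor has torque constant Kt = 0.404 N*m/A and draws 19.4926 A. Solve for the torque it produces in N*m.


tau = Kt * I = 0.404*19.4926 = 7.8750

7.8750 N*m


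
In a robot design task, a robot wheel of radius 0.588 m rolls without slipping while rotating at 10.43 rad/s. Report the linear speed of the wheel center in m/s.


v = omega * r = 10.43 * 0.588 = 6.1328

6.1328 m/s


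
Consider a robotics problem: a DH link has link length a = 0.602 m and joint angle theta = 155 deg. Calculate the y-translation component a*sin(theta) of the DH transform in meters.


a*sin(theta) = 0.602*sin(155 deg) = 0.2544

0.2544 m


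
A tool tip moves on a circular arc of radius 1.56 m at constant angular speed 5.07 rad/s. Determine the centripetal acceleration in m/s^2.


a_c = omega^2 * r = 5.07^2 * 1.56 = 40.0996

40.0996 m/s^2


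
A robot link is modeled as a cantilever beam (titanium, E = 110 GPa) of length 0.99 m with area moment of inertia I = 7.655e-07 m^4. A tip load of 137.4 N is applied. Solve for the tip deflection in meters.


delta = F*L^3/(3*E*I) = 137.4*0.99^3/(3*1.100e+11*7.655e-07)
      = 133.3190826/252615 = 5.2776e-04

5.2776e-04 m


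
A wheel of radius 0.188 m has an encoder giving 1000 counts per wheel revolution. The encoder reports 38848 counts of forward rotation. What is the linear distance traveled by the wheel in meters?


revs = 38848/1000 = 38.848000
d = revs * 2*pi*r = 38.848000 * 2*pi*0.188 = 45.8888

45.8888 m


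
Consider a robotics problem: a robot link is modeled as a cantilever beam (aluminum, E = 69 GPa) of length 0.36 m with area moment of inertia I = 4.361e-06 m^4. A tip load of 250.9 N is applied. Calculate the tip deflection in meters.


delta = F*L^3/(3*E*I) = 250.9*0.36^3/(3*6.900e+10*4.361e-06)
      = 11.7059904/902727 = 1.2967e-05

1.2967e-05 m


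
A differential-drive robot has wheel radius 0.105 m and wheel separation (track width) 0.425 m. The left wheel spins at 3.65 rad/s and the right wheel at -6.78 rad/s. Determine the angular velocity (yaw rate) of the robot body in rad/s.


omega = r*(wR - wL)/L = 0.105*(-6.78 - (3.65))/0.425 = -2.5768

-2.5768 rad/s


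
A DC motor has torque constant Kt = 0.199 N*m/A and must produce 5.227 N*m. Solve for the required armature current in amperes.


I = tau / Kt = 5.227/0.199 = 26.2663

26.2663 A


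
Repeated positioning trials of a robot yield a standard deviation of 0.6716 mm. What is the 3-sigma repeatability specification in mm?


repeatability = 3*sigma = 3*0.6716 = 2.0148

2.0148 mm


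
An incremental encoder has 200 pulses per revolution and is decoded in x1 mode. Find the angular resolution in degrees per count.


resolution = 360 / (PPR * 1) = 360 / 200 = 1.8000

1.8000 degrees


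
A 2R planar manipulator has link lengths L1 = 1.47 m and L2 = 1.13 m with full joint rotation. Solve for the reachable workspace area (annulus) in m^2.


r_max = L1 + L2 = 2.6000, r_min = |L1 - L2| = 0.3400
A = pi*(r_max^2 - r_min^2) = pi*(6.7600 - 0.1156) = 20.8740

20.8740 m^2


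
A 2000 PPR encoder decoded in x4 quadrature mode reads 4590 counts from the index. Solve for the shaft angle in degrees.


angle = counts * 360 / (PPR*4) = 4590 * 360 / 8000 = 206.5500

206.5500 degrees


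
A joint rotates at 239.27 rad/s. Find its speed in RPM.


RPM = 239.27 * 60/(2*pi) = 2284.8602

2284.8602 RPM


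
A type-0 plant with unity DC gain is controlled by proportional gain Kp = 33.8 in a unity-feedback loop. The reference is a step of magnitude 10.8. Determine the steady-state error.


e_ss = R/(1 + Kp) = 10.8/(1 + 33.8) = 10.8/34.8000 = 0.3103

0.3103


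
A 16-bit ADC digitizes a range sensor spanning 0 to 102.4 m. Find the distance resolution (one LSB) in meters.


res = range / 2^n = 102.4/2^16 = 102.4/65536 = 0.0016

0.0016 m


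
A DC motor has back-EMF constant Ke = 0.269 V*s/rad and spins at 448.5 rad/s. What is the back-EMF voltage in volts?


V_emf = Ke * omega = 0.269*448.5 = 120.6465

120.6465 V


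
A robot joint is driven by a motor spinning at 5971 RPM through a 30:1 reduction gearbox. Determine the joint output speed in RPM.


omega_joint = omega_motor / N = 5971 / 30 = 199.0333

199.0333 RPM


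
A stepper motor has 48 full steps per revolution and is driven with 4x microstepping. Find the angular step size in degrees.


step = 360/(48*4) = 360/192 = 1.8750

1.8750 degrees


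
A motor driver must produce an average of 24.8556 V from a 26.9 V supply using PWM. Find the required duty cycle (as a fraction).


D = V_avg/V_supply = 24.8556/26.9 = 0.9240

0.9240


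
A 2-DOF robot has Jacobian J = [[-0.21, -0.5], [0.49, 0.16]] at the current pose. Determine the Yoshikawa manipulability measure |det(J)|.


det(J) = -0.21*0.16 - (-0.5)*(0.49) = 0.2114
|det(J)| = 0.2114

0.2114


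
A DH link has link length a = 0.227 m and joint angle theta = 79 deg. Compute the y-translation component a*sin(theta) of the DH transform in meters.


a*sin(theta) = 0.227*sin(79 deg) = 0.2228

0.2228 m


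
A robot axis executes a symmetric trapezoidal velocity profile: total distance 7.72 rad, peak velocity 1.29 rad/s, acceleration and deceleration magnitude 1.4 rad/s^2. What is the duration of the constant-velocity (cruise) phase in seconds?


t_acc = v/a = 0.921429 s, d_acc = v^2/(2a) = 0.594321 rad each
d_cruise = 7.72 - 2*0.594321 = 6.531358 rad
t_cruise = d_cruise/v = 6.531358/1.29 = 5.0631

5.0631 s


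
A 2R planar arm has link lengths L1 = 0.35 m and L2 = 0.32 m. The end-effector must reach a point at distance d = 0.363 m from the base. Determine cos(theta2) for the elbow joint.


cos(th2) = (d^2 - L1^2 - L2^2)/(2*L1*L2) = (0.363^2 - 0.35^2 - 0.32^2)/(2*0.35*0.32) = -0.4158

-0.4158


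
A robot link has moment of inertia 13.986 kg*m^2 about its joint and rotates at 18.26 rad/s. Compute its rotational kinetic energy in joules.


KE = (1/2)*I*omega^2 = 0.5*13.986*18.26^2 = 2331.6592

2331.6592 J


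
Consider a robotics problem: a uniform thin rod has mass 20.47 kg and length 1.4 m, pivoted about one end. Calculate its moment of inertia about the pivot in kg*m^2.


I = (1/3)*m*L^2 = (1/3)*20.47*1.4^2 = 13.3737

13.3737 kg*m^2


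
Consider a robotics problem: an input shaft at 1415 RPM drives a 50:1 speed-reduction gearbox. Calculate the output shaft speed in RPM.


omega_out = omega_in / N = 1415 / 50 = 28.3000

28.3000 RPM


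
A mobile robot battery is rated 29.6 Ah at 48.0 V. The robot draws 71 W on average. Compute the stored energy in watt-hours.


E = capacity * V = 29.6*48.0 = 1420.8000

1420.8000 Wh


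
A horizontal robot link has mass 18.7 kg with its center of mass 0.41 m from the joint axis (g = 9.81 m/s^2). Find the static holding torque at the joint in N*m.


tau = m*g*L = 18.7 * 9.81 * 0.41 = 75.2133

75.2133 N*m


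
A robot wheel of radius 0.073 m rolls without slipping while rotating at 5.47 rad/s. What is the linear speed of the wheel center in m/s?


v = omega * r = 5.47 * 0.073 = 0.3993

0.3993 m/s


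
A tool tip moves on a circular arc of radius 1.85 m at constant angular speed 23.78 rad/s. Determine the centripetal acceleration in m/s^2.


a_c = omega^2 * r = 23.78^2 * 1.85 = 1046.1535

1046.1535 m/s^2


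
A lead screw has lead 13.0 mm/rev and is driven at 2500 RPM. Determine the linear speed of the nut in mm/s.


v = lead * (RPM/60) = 13.0*2500/60 = 541.6667

541.6667 mm/s


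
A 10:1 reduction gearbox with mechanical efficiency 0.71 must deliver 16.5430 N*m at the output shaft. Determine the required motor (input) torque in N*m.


tau_in = tau_out / (N * eta) = 16.5430 / (10 * 0.71) = 2.3300

2.3300 N*m


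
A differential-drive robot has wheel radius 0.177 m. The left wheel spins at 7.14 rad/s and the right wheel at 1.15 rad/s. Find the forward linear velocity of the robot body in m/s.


v = r*(wR + wL)/2 = 0.177*(1.15 + 7.14)/2 = 0.7337

0.7337 m/s


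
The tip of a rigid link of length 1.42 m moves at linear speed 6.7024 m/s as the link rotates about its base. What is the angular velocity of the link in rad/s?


omega = v / L = 6.7024 / 1.42 = 4.7200

4.7200 rad/s


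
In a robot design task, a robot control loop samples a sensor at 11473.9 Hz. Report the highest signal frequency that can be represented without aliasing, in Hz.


f_max = f_s/2 = 11473.9/2 = 5736.9500

5736.9500 Hz


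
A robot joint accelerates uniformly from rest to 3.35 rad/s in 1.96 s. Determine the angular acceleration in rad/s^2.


alpha = delta_omega / t = 3.35 / 1.96 = 1.7092

1.7092 rad/s^2


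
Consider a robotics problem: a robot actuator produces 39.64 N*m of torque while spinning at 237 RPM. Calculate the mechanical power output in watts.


omega = 237 * 2*pi/60 = 24.818582 rad/s
P = tau * omega = 39.64 * 24.818582 = 983.8086

983.8086 W


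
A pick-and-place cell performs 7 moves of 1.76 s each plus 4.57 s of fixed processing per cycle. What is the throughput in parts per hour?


T_cycle = 7*1.76 + 4.57 = 16.8900 s
rate = 3600/T = 213.1439

213.1439 parts/hour


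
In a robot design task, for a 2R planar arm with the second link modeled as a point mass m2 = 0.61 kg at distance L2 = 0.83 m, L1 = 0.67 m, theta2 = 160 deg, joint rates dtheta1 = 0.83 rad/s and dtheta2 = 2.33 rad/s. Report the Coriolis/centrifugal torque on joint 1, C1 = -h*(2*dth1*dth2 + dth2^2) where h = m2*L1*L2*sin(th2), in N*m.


h = m2*L1*L2*sin(th2) = 0.61*0.67*0.83*sin(160 deg) = 0.116020
C1 = -h*(2*0.83*2.33 + 2.33^2) = -0.116020*9.2967 = -1.0786

-1.0786 N*m


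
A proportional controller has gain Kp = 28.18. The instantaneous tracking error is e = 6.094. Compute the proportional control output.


u_P = Kp * e = 28.18 * 6.094 = 171.7289

171.7289


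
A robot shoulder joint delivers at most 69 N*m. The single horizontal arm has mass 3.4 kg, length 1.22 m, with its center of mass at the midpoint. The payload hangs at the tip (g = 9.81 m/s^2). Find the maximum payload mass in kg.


tau_arm = m_arm*g*(L/2) = 3.4*9.81*1.22/2 = 20.3459 N*m
tau_payload = tau_max - tau_arm = 69 - 20.3459 = 48.6541
m_payload = tau_payload / (g*L) = 48.6541 / (9.81*1.22) = 4.0653

4.0653 kg


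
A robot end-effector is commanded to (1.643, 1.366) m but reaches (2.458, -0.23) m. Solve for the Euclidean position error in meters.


dx = 2.458 - (1.643) = 0.8150, dy = -0.23 - (1.366) = -1.5960
err = sqrt(0.664225 + 2.547216) = 1.7920

1.7920 m


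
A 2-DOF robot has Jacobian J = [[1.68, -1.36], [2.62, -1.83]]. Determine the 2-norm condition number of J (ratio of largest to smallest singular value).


JJ^T eigenvalues: trace(JJ^T) = 14.8853, det(JJ^T) = det(J)^2 = 0.23892544
s_max^2 = (14.8853 + sqrt(220.61645433))/2 = 14.86923155
s_min^2 = (14.8853 - sqrt(220.61645433))/2 = 0.01606845
kappa = s_max/s_min = sqrt(14.86923155/0.01606845) = 30.4199

30.4199


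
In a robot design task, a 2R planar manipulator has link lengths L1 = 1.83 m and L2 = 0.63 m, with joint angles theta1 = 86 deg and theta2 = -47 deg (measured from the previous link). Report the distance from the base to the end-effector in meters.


x = L1*cos(th1) + L2*cos(th1+th2) = 0.617256
y = L1*sin(th1) + L2*sin(th1+th2) = 2.222014
d = sqrt(x^2 + y^2) = sqrt(0.381005 + 4.937346) = 2.3062

2.3062 m


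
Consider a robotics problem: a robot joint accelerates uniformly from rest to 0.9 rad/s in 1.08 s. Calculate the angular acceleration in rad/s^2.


alpha = delta_omega / t = 0.9 / 1.08 = 0.8333

0.8333 rad/s^2


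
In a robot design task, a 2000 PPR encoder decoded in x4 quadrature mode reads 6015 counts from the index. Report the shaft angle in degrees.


angle = counts * 360 / (PPR*4) = 6015 * 360 / 8000 = 270.6750

270.6750 degrees


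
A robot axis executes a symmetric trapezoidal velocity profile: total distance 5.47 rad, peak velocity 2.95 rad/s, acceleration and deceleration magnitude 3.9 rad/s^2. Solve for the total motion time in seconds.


t_acc = v/a = 2.95/3.9 = 0.756410 s
d_acc = v^2/(2a) = 1.115705 rad (each ramp)
d_cruise = 5.47 - 2*1.115705 = 3.238590 rad
t_cruise = 3.238590/2.95 = 1.097827 s
t_total = 2*0.756410 + 1.097827 = 2.6106

2.6106 s


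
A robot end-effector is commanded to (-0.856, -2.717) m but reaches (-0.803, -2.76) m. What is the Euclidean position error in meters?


dx = -0.803 - (-0.856) = 0.0530, dy = -2.76 - (-2.717) = -0.0430
err = sqrt(0.002809 + 0.001849) = 0.0682

0.0682 m


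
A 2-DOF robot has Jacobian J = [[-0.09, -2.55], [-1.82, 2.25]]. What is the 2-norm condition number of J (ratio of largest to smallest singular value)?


JJ^T eigenvalues: trace(JJ^T) = 14.8855, det(JJ^T) = det(J)^2 = 23.45949225
s_max^2 = (14.8855 + sqrt(127.74014125))/2 = 13.09385921
s_min^2 = (14.8855 - sqrt(127.74014125))/2 = 1.79164079
kappa = s_max/s_min = sqrt(13.09385921/1.79164079) = 2.7034

2.7034


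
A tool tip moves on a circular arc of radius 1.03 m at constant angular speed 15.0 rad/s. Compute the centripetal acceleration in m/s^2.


a_c = omega^2 * r = 15.0^2 * 1.03 = 231.7500

231.7500 m/s^2


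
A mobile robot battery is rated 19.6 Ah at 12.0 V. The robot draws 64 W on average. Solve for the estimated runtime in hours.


E = 19.6*12.0 = 235.2000 Wh
t = E/P = 235.2000/64 = 3.6750

3.6750 hours


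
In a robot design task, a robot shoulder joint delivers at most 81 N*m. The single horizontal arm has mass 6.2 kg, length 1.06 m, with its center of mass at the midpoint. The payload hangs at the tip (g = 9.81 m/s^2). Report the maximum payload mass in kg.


tau_arm = m_arm*g*(L/2) = 6.2*9.81*1.06/2 = 32.2357 N*m
tau_payload = tau_max - tau_arm = 81 - 32.2357 = 48.7643
m_payload = tau_payload / (g*L) = 48.7643 / (9.81*1.06) = 4.6895

4.6895 kg


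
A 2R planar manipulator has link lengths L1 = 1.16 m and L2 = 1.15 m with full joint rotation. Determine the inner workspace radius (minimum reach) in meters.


r_min = |L1 - L2| = |1.16 - 1.15| = 0.0100

0.0100 m


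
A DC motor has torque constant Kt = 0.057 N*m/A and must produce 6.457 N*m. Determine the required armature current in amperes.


I = tau / Kt = 6.457/0.057 = 113.2807

113.2807 A


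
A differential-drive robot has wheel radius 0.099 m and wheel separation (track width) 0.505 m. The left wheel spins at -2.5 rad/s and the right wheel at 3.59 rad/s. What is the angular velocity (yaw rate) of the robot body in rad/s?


omega = r*(wR - wL)/L = 0.099*(3.59 - (-2.5))/0.505 = 1.1939

1.1939 rad/s


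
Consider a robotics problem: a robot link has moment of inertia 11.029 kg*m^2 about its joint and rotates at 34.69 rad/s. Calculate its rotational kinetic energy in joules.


KE = (1/2)*I*omega^2 = 0.5*11.029*34.69^2 = 6636.1278

6636.1278 J


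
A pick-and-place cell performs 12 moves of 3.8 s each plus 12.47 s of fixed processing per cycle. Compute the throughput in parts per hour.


T_cycle = 12*3.8 + 12.47 = 58.0700 s
rate = 3600/T = 61.9941

61.9941 parts/hour


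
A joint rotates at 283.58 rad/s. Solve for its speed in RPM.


RPM = 283.58 * 60/(2*pi) = 2707.9895

2707.9895 RPM


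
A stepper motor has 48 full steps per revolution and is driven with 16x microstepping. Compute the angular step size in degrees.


step = 360/(48*16) = 360/768 = 0.4688

0.4688 degrees


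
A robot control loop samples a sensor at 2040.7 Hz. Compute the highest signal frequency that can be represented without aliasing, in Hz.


f_max = f_s/2 = 2040.7/2 = 1020.3500

1020.3500 Hz


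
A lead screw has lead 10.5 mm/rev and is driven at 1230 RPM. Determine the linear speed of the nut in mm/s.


v = lead * (RPM/60) = 10.5*1230/60 = 215.2500

215.2500 mm/s


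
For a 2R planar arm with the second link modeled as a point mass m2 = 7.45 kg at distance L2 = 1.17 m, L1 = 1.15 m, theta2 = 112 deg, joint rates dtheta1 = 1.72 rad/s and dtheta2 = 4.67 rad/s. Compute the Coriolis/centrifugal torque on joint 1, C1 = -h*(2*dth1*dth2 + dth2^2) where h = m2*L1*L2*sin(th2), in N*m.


h = m2*L1*L2*sin(th2) = 7.45*1.15*1.17*sin(112 deg) = 9.294068
C1 = -h*(2*1.72*4.67 + 4.67^2) = -9.294068*37.8737 = -352.0007

-352.0007 N*m


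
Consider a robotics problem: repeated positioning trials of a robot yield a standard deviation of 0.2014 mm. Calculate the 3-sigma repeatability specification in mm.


repeatability = 3*sigma = 3*0.2014 = 0.6042

0.6042 mm


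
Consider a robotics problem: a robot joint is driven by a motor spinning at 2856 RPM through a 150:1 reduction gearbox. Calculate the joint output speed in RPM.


omega_joint = omega_motor / N = 2856 / 150 = 19.0400

19.0400 RPM


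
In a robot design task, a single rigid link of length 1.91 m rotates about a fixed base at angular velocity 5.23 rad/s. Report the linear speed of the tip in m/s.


v = L*omega = 1.91 * 5.23 = 9.9893

9.9893 m/s


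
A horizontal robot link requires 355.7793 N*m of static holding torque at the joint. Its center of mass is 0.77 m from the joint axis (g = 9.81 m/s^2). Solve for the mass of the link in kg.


m = tau / (g*L) = 355.7793 / (9.81 * 0.77) = 47.1000

47.1000 kg


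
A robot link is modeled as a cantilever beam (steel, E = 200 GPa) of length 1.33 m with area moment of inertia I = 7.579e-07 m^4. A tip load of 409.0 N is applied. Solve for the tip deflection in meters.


delta = F*L^3/(3*E*I) = 409.0*1.33^3/(3*2.000e+11*7.579e-07)
      = 962.228533/454740 = 0.0021

0.0021 m


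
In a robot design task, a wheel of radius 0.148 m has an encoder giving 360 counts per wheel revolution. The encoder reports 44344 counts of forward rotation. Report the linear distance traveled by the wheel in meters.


revs = 44344/360 = 123.177778
d = revs * 2*pi*r = 123.177778 * 2*pi*0.148 = 114.5444

114.5444 m


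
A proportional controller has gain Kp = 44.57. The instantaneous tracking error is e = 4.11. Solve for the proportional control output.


u_P = Kp * e = 44.57 * 4.11 = 183.1827

183.1827


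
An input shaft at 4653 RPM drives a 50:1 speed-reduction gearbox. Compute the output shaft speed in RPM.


omega_out = omega_in / N = 4653 / 50 = 93.0600

93.0600 RPM


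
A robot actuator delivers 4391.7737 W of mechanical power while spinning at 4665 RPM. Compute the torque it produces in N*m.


omega = 4665 * 2*pi/60 = 488.517658 rad/s
tau = P / omega = 4391.7737 / 488.517658 = 8.9900

8.9900 N*m


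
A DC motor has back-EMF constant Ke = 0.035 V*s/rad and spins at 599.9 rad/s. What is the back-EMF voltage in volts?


V_emf = Ke * omega = 0.035*599.9 = 20.9965

20.9965 V


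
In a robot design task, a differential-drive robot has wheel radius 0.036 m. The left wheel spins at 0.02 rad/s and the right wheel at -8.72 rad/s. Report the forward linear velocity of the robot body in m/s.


v = r*(wR + wL)/2 = 0.036*(-8.72 + 0.02)/2 = -0.1566

-0.1566 m/s


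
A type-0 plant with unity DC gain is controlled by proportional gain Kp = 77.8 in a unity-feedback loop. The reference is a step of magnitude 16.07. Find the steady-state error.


e_ss = R/(1 + Kp) = 16.07/(1 + 77.8) = 16.07/78.8000 = 0.2039

0.2039


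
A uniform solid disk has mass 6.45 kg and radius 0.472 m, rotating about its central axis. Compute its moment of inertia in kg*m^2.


I = (1/2)*m*R^2 = 0.5*6.45*0.472^2 = 0.7185

0.7185 kg*m^2


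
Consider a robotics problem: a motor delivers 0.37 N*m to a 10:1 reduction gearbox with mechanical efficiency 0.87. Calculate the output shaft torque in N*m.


tau_out = tau_in * N * eta = 0.37 * 10 * 0.87 = 3.2190

3.2190 N*m


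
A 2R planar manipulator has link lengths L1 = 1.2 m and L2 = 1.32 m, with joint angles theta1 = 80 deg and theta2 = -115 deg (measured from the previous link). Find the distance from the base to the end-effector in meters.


x = L1*cos(th1) + L2*cos(th1+th2) = 1.289659
y = L1*sin(th1) + L2*sin(th1+th2) = 0.424648
d = sqrt(x^2 + y^2) = sqrt(1.663220 + 0.180326) = 1.3578

1.3578 m


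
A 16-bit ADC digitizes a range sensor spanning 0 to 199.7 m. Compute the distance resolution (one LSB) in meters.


res = range / 2^n = 199.7/2^16 = 199.7/65536 = 0.0030

0.0030 m


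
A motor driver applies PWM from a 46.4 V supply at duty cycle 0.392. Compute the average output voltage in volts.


V_avg = V_supply * D = 46.4*0.392 = 18.1888

18.1888 V


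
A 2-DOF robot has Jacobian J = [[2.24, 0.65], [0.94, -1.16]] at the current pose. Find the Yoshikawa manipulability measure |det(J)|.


det(J) = 2.24*-1.16 - (0.65)*(0.94) = -3.2094
|det(J)| = 3.2094

3.2094


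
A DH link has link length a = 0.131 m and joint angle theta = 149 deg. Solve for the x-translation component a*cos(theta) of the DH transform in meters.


a*cos(theta) = 0.131*cos(149 deg) = -0.1123

-0.1123 m


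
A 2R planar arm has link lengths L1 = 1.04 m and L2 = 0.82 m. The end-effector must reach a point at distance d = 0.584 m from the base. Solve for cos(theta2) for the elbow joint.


cos(th2) = (d^2 - L1^2 - L2^2)/(2*L1*L2) = (0.584^2 - 1.04^2 - 0.82^2)/(2*1.04*0.82) = -0.8284

-0.8284


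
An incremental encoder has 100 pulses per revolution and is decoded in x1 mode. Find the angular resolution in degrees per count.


resolution = 360 / (PPR * 1) = 360 / 100 = 3.6000

3.6000 degrees


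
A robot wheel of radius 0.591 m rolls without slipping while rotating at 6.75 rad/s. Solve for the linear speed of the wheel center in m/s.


v = omega * r = 6.75 * 0.591 = 3.9892

3.9892 m/s


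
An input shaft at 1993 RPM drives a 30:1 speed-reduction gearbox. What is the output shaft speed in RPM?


omega_out = omega_in / N = 1993 / 30 = 66.4333

66.4333 RPM


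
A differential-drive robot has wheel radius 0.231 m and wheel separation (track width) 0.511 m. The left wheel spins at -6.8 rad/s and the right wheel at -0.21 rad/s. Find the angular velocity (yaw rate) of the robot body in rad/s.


omega = r*(wR - wL)/L = 0.231*(-0.21 - (-6.8))/0.511 = 2.9790

2.9790 rad/s


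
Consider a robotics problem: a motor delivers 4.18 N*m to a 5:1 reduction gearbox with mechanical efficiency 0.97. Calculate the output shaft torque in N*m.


tau_out = tau_in * N * eta = 4.18 * 5 * 0.97 = 20.2730

20.2730 N*m


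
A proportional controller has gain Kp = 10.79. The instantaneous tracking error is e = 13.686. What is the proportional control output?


u_P = Kp * e = 10.79 * 13.686 = 147.6719

147.6719


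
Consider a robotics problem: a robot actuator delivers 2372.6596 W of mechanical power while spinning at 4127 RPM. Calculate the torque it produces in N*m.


omega = 4127 * 2*pi/60 = 432.178429 rad/s
tau = P / omega = 2372.6596 / 432.178429 = 5.4900

5.4900 N*m


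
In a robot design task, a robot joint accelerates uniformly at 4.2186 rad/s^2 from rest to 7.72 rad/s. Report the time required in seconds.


t = delta_omega / alpha = 7.72 / 4.2186 = 1.8300

1.8300 s


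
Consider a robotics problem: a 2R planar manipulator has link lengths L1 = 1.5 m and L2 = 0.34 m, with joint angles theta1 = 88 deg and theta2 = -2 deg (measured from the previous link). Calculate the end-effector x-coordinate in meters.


x = L1*cos(th1) + L2*cos(th1+th2) = 1.5*cos(88 deg) + 0.34*cos(86 deg) = 0.0761

0.0761 m


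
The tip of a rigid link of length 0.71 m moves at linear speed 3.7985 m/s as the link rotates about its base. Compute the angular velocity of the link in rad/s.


omega = v / L = 3.7985 / 0.71 = 5.3500

5.3500 rad/s


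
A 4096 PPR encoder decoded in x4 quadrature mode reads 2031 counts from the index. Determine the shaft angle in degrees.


angle = counts * 360 / (PPR*4) = 2031 * 360 / 16384 = 44.6265

44.6265 degrees


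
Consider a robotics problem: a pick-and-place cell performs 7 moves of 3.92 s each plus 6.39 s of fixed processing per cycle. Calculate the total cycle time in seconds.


T = 7*3.92 + 6.39 = 33.8300

33.8300 s


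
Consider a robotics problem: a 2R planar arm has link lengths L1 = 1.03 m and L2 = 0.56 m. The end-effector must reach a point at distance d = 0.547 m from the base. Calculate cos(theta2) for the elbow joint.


cos(th2) = (d^2 - L1^2 - L2^2)/(2*L1*L2) = (0.547^2 - 1.03^2 - 0.56^2)/(2*1.03*0.56) = -0.9321

-0.9321


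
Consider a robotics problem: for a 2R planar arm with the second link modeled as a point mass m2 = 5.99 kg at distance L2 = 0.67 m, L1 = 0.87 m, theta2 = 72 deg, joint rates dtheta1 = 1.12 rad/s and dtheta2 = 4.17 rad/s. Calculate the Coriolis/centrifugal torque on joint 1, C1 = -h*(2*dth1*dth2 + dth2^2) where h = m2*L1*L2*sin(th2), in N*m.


h = m2*L1*L2*sin(th2) = 5.99*0.87*0.67*sin(72 deg) = 3.320681
C1 = -h*(2*1.12*4.17 + 4.17^2) = -3.320681*26.7297 = -88.7608

-88.7608 N*m


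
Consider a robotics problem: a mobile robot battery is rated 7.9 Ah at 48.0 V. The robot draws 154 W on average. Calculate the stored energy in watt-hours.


E = capacity * V = 7.9*48.0 = 379.2000

379.2000 Wh


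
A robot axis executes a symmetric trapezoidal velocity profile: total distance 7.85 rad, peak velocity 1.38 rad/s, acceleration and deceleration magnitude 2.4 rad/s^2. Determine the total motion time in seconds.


t_acc = v/a = 1.38/2.4 = 0.575000 s
d_acc = v^2/(2a) = 0.396750 rad (each ramp)
d_cruise = 7.85 - 2*0.396750 = 7.056500 rad
t_cruise = 7.056500/1.38 = 5.113406 s
t_total = 2*0.575000 + 5.113406 = 6.2634

6.2634 s


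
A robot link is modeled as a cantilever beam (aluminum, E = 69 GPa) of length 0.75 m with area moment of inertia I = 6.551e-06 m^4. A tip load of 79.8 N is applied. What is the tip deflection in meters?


delta = F*L^3/(3*E*I) = 79.8*0.75^3/(3*6.900e+10*6.551e-06)
      = 33.665625/1356057 = 2.4826e-05

2.4826e-05 m


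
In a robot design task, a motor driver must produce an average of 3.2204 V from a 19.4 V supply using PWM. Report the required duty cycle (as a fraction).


D = V_avg/V_supply = 3.2204/19.4 = 0.1660

0.1660


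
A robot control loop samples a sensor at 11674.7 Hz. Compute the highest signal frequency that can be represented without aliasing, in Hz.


f_max = f_s/2 = 11674.7/2 = 5837.3500

5837.3500 Hz


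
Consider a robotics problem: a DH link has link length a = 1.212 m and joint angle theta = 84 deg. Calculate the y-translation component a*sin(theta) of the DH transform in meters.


a*sin(theta) = 1.212*sin(84 deg) = 1.2054

1.2054 m


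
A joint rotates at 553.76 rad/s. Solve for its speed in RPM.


RPM = 553.76 * 60/(2*pi) = 5288.0185

5288.0185 RPM


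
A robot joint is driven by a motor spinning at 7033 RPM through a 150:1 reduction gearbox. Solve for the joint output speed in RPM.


omega_joint = omega_motor / N = 7033 / 150 = 46.8867

46.8867 RPM


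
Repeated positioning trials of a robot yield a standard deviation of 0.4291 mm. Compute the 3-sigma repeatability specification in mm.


repeatability = 3*sigma = 3*0.4291 = 1.2873

1.2873 mm


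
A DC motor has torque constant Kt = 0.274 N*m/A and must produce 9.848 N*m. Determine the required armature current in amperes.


I = tau / Kt = 9.848/0.274 = 35.9416

35.9416 A


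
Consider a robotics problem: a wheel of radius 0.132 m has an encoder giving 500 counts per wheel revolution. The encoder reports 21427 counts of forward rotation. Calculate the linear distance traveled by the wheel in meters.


revs = 21427/500 = 42.854000
d = revs * 2*pi*r = 42.854000 * 2*pi*0.132 = 35.5423

35.5423 m


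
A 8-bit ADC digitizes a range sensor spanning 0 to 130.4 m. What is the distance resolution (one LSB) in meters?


res = range / 2^n = 130.4/2^8 = 130.4/256 = 0.5094

0.5094 m


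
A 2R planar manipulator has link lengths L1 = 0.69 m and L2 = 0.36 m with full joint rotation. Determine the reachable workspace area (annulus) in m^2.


r_max = L1 + L2 = 1.0500, r_min = |L1 - L2| = 0.3300
A = pi*(r_max^2 - r_min^2) = pi*(1.1025 - 0.1089) = 3.1215

3.1215 m^2


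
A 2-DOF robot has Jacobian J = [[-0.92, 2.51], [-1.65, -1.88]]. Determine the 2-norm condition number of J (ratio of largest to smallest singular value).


JJ^T eigenvalues: trace(JJ^T) = 13.4034, det(JJ^T) = det(J)^2 = 34.46981521
s_max^2 = (13.4034 + sqrt(41.77187072))/2 = 9.93325809
s_min^2 = (13.4034 - sqrt(41.77187072))/2 = 3.47014191
kappa = s_max/s_min = sqrt(9.93325809/3.47014191) = 1.6919

1.6919


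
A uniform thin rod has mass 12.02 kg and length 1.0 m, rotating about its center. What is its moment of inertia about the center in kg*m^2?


I = (1/12)*m*L^2 = (1/12)*12.02*1.0^2 = 1.0017

1.0017 kg*m^2


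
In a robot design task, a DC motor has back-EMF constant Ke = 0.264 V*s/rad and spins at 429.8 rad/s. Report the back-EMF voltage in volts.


V_emf = Ke * omega = 0.264*429.8 = 113.4672

113.4672 V


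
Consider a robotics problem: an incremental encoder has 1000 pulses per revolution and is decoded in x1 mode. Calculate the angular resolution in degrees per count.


resolution = 360 / (PPR * 1) = 360 / 1000 = 0.3600

0.3600 degrees


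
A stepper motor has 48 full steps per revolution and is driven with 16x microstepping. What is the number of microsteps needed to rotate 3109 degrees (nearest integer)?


step_size = 360/(48*16) = 360/768 = 0.468750 deg
n = 3109/(360/768) = 3109*768/360 = 6632.5333 -> 6633

6633 steps


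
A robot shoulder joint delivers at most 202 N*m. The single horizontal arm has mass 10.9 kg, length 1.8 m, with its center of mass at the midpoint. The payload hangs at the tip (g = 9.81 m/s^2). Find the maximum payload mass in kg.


tau_arm = m_arm*g*(L/2) = 10.9*9.81*1.8/2 = 96.2361 N*m
tau_payload = tau_max - tau_arm = 202 - 96.2361 = 105.7639
m_payload = tau_payload / (g*L) = 105.7639 / (9.81*1.8) = 5.9896

5.9896 kg


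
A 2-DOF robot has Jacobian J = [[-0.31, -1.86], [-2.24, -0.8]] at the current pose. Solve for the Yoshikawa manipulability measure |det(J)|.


det(J) = -0.31*-0.8 - (-1.86)*(-2.24) = -3.9184
|det(J)| = 3.9184

3.9184


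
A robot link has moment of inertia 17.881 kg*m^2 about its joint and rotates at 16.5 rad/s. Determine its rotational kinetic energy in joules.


KE = (1/2)*I*omega^2 = 0.5*17.881*16.5^2 = 2434.0511

2434.0511 J


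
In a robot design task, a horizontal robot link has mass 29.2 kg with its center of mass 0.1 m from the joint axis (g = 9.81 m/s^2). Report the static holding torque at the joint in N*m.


tau = m*g*L = 29.2 * 9.81 * 0.1 = 28.6452

28.6452 N*m


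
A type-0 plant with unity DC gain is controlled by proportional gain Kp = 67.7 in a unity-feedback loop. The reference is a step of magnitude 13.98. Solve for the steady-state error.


e_ss = R/(1 + Kp) = 13.98/(1 + 67.7) = 13.98/68.7000 = 0.2035

0.2035


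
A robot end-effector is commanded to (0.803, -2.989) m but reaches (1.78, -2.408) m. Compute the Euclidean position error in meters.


dx = 1.78 - (0.803) = 0.9770, dy = -2.408 - (-2.989) = 0.5810
err = sqrt(0.954529 + 0.337561) = 1.1367

1.1367 m


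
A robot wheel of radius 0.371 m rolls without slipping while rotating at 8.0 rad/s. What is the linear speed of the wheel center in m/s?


v = omega * r = 8.0 * 0.371 = 2.9680

2.9680 m/s


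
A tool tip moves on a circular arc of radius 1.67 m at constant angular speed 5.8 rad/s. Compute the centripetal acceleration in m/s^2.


a_c = omega^2 * r = 5.8^2 * 1.67 = 56.1788

56.1788 m/s^2


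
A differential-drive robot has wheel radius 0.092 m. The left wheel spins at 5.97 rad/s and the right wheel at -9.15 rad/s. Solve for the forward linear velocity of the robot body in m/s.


v = r*(wR + wL)/2 = 0.092*(-9.15 + 5.97)/2 = -0.1463

-0.1463 m/s


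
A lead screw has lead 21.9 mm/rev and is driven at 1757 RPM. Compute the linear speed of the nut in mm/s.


v = lead * (RPM/60) = 21.9*1757/60 = 641.3050

641.3050 mm/s


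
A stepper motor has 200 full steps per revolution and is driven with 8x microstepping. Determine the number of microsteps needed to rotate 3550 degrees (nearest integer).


step_size = 360/(200*8) = 360/1600 = 0.225000 deg
n = 3550/(360/1600) = 3550*1600/360 = 15777.7778 -> 15778

15778 steps


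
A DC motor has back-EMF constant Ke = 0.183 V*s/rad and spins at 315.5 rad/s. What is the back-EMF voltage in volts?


V_emf = Ke * omega = 0.183*315.5 = 57.7365

57.7365 V


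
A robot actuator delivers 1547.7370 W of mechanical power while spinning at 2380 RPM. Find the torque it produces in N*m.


omega = 2380 * 2*pi/60 = 249.233017 rad/s
tau = P / omega = 1547.7370 / 249.233017 = 6.2100

6.2100 N*m


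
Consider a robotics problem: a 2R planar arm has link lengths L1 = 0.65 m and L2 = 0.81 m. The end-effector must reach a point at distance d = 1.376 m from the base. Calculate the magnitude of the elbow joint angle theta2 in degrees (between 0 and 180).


cos(th2) = (d^2 - L1^2 - L2^2)/(2*L1*L2) = (1.376^2 - 0.65^2 - 0.81^2)/(2*0.65*0.81) = 0.77376638
th2 = acos(0.77376638) = 39.3067 deg

39.3067 degrees


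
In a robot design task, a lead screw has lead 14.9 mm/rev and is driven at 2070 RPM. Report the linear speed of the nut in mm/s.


v = lead * (RPM/60) = 14.9*2070/60 = 514.0500

514.0500 mm/s


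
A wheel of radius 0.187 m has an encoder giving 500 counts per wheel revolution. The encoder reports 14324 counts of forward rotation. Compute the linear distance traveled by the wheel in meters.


revs = 14324/500 = 28.648000
d = revs * 2*pi*r = 28.648000 * 2*pi*0.187 = 33.6601

33.6601 m


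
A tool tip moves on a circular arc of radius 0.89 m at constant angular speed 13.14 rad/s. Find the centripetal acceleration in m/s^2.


a_c = omega^2 * r = 13.14^2 * 0.89 = 153.6670

153.6670 m/s^2


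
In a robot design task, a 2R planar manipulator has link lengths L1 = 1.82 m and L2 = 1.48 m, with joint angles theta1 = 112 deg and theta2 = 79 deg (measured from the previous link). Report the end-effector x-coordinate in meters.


x = L1*cos(th1) + L2*cos(th1+th2) = 1.82*cos(112 deg) + 1.48*cos(191 deg) = -2.1346

-2.1346 m


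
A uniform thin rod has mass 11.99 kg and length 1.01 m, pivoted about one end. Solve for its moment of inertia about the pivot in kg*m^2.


I = (1/3)*m*L^2 = (1/3)*11.99*1.01^2 = 4.0770

4.0770 kg*m^2


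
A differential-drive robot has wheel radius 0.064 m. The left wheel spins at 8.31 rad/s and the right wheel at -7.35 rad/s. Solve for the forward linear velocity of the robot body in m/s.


v = r*(wR + wL)/2 = 0.064*(-7.35 + 8.31)/2 = 0.0307

0.0307 m/s


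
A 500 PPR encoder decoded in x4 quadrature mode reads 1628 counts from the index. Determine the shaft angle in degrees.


angle = counts * 360 / (PPR*4) = 1628 * 360 / 2000 = 293.0400

293.0400 degrees


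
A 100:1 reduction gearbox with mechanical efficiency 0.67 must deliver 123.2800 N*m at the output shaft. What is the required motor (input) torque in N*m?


tau_in = tau_out / (N * eta) = 123.2800 / (100 * 0.67) = 1.8400

1.8400 N*m


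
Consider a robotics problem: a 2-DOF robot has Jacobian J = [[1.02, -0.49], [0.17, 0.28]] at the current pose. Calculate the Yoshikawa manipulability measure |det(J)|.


det(J) = 1.02*0.28 - (-0.49)*(0.17) = 0.3689
|det(J)| = 0.3689

0.3689


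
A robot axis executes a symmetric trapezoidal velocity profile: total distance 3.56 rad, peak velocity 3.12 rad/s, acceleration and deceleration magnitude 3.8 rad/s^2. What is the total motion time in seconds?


t_acc = v/a = 3.12/3.8 = 0.821053 s
d_acc = v^2/(2a) = 1.280842 rad (each ramp)
d_cruise = 3.56 - 2*1.280842 = 0.998316 rad
t_cruise = 0.998316/3.12 = 0.319973 s
t_total = 2*0.821053 + 0.319973 = 1.9621

1.9621 s


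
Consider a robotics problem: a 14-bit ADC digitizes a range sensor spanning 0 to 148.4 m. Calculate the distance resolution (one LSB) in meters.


res = range / 2^n = 148.4/2^14 = 148.4/16384 = 0.0091

0.0091 m


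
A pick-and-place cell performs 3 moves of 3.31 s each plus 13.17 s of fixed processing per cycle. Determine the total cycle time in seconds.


T = 3*3.31 + 13.17 = 23.1000

23.1000 s


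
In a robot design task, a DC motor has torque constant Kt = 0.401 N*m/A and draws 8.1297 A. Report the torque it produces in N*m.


tau = Kt * I = 0.401*8.1297 = 3.2600

3.2600 N*m


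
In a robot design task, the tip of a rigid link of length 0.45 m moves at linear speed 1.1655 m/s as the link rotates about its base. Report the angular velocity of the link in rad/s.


omega = v / L = 1.1655 / 0.45 = 2.5900

2.5900 rad/s


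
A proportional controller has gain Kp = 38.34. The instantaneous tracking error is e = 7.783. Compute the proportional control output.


u_P = Kp * e = 38.34 * 7.783 = 298.4002

298.4002


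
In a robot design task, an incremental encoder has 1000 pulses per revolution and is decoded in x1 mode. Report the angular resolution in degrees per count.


resolution = 360 / (PPR * 1) = 360 / 1000 = 0.3600

0.3600 degrees


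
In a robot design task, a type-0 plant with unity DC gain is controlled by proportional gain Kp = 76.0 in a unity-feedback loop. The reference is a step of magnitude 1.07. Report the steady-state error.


e_ss = R/(1 + Kp) = 1.07/(1 + 76.0) = 1.07/77.0000 = 0.0139

0.0139


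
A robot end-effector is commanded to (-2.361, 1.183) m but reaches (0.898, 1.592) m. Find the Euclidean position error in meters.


dx = 0.898 - (-2.361) = 3.2590, dy = 1.592 - (1.183) = 0.4090
err = sqrt(10.621081 + 0.167281) = 3.2846

3.2846 m


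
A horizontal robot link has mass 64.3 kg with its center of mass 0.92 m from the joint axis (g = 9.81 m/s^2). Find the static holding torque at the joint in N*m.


tau = m*g*L = 64.3 * 9.81 * 0.92 = 580.3204

580.3204 N*m
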